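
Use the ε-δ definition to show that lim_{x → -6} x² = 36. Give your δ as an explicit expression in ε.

Let ε > 0 be given. We seek δ > 0 with 0 < |x + 6| < δ ⇒ |x² − 36| < ε.
Factor: x² − 36 = (x + 6)(x - 6), so |x² − 36| = |x + 6|·|x - 6|.
Restrict δ ≤ 1. Then |x + 6| < 1 gives |x| < 7, so by the triangle inequality |x - 6| ≤ 7 + 6 = 13.
Hence |x² − 36| ≤ 13|x + 6|, which is < ε once |x + 6| < ε/13.
Take δ = min(1, ε/13). If 0 < |x + 6| < δ then both bounds hold and |x² − 36| ≤ 13|x + 6| < 13·(ε/13) = ε.

δ = min(1, ε/13)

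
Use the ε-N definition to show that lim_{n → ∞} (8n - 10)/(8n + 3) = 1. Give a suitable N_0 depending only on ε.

N_0 = (13/8)/ε

Fix ε > 0. For n ≥ 1, |(8n - 10)/(8n + 3) − 1| = |-104|/(8(8n + 3)) = 104/(8(8n + 3)).
Since 8n + 3 ≥ 8n for n ≥ 1, this is ≤ 104/(8·8n) = (13/8)/n.
So |(8n - 10)/(8n + 3) − 1| < ε whenever n > (13/8)/ε.
Take N_0 = (13/8)/ε. If n > N_0 then |(8n - 10)/(8n + 3) − 1| ≤ (13/8)/n < ε.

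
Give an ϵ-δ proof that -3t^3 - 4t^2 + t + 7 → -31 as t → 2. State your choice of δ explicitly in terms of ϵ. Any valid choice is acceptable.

Suppose ϵ > 0. We want δ > 0 such that 0 < |t − 2| < δ implies |(-3t^3 - 4t^2 + t + 7) + 31| < ϵ.
(-3t^3 - 4t^2 + t + 7) + 31 = -3t^3 - 4t^2 + t + 38 = (t − 2)(-3t^2 - 10t - 19).
So |(-3t^3 - 4t^2 + t + 7) + 31| = |t − 2|·|-3t^2 - 10t - 19|.
Require δ ≤ 1. Then |t − 2| < 1 gives |t| < 3, and by the triangle inequality |-3t^2 - 10t - 19| ≤ 3·3^2 + 10·3 + 19 = 76.
Hence |(-3t^3 - 4t^2 + t + 7) + 31| ≤ 76|t − 2| < ϵ provided |t − 2| < ϵ/76.
Take δ = min(1, ϵ/76). Then 0 < |t − 2| < δ gives both |t − 2| < 1 and |t − 2| < ϵ/76, so |(-3t^3 - 4t^2 + t + 7) + 31| < ϵ.

δ = min(1, ϵ/76)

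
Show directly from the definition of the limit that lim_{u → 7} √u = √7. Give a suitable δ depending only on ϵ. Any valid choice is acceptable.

δ = min(7, √7·ϵ)

Let ϵ > 0. We want δ > 0 such that 0 < |u − 7| < δ implies |√u − √7| < ϵ.
Multiplying by the conjugate, |√u − √7| = |u − 7|/(√u + √7).
Restrict δ ≤ 7 so that |u − 7| < 7 forces u > 0, and then √u + √7 > √7.
Hence |√u − √7| < |u − 7|/√7, which is < ϵ once |u − 7| < √7·ϵ.
Take δ = min(7, √7·ϵ). If 0 < |u − 7| < δ then u > 0 and |√u − √7| < |u − 7|/√7 < ϵ.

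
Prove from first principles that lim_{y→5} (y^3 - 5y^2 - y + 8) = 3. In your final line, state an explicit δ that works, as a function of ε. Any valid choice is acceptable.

δ = min(2, ε/50)

Let ε > 0. We want δ > 0 such that 0 < |y − 5| < δ implies |(y^3 - 5y^2 - y + 8) − 3| < ε.
(y^3 - 5y^2 - y + 8) − 3 = y^3 - 5y^2 - y + 5 = (y − 5)(y^2 - 1).
So |(y^3 - 5y^2 - y + 8) − 3| = |y − 5|·|y^2 - 1|.
Require δ ≤ 2. Then |y − 5| < 2 gives |y| < 7, and by the triangle inequality |y^2 - 1| ≤ 7^2 + 1 = 50.
Hence |(y^3 - 5y^2 - y + 8) − 3| ≤ 50|y − 5| < ε provided |y − 5| < ε/50.
Choosing δ = min(2, ε/50) ensures both conditions, hence |(y^3 - 5y^2 - y + 8) − 3| < ε.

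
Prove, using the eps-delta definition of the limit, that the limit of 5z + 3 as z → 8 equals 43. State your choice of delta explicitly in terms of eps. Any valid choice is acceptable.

Let eps > 0. We need delta > 0 so that 0 < |z − 8| < delta implies |(5z + 3) − 43| < eps.
|(5z + 3) − 43| = |5z - 40| = 5|z − 8|.
So 5|z − 8| < eps exactly when |z − 8| < eps/5.
Take delta = eps/5. If 0 < |z − 8| < delta then |(5z + 3) − 43| = 5|z − 8| < 5·(eps/5) = eps.

delta = eps/5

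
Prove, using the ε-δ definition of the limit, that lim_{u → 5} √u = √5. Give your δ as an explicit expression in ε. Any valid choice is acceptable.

Let ε > 0. We want δ > 0 such that 0 < |u − 5| < δ implies |√u − √5| < ε.
Rationalise: √u − √5 = (u − 5)/(√u + √5), so |√u − √5| = |u − 5|/(√u + √5).
Restrict δ ≤ 5 so that |u − 5| < 5 forces u > 0, and then √u + √5 > √5.
Hence |√u − √5| < |u − 5|/√5, which is < ε once |u − 5| < √5·ε.
Take δ = min(5, √5·ε). If 0 < |u − 5| < δ then u > 0 and |√u − √5| < |u − 5|/√5 < ε.

δ = min(5, √5·ε)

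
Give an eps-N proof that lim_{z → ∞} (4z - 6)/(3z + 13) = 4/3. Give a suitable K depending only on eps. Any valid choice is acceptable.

K = (70/9)/eps

Fix eps > 0. We seek K > 0 such that z > K implies |(4z - 6)/(3z + 13) − (4/3)| < eps.
(4z - 6)/(3z + 13) − (4/3) = (3(4z - 6) − 4(3z + 13)) / (3(3z + 13)) = -70/(3(3z + 13)).
For z > 0 we have 3z + 13 > 3z, so |(4z - 6)/(3z + 13) − (4/3)| = 70/(3(3z + 13)) < 70/(3·3z) = (70/9)/z.
Thus |(4z - 6)/(3z + 13) − (4/3)| < eps whenever z > (70/9)/eps.
Take K = (70/9)/eps. If z > K then |(4z - 6)/(3z + 13) − (4/3)| < (70/9)/z < eps.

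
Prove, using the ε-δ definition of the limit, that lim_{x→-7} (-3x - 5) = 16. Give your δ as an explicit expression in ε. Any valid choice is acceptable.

δ = ε/3

Let ε > 0 be given. We need δ > 0 so that 0 < |x + 7| < δ implies |(-3x - 5) − 16| < ε.
Since (-3x - 5) − 16 = -3(x + 7), we have |(-3x - 5) − 16| = 3|x + 7|.
So 3|x + 7| < ε exactly when |x + 7| < ε/3.
Take δ = ε/3. If 0 < |x + 7| < δ then |(-3x - 5) − 16| = 3|x + 7| < 3·(ε/3) = ε.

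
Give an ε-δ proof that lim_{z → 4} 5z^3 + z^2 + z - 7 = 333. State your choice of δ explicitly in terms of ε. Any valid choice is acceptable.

δ = min(1, ε/315)

Suppose ε > 0. We want δ > 0 such that 0 < |z − 4| < δ implies |(5z^3 + z^2 + z - 7) − 333| < ε.
(5z^3 + z^2 + z - 7) − 333 = 5z^3 + z^2 + z - 340 = (z − 4)(5z^2 + 21z + 85).
So |(5z^3 + z^2 + z - 7) − 333| = |z − 4|·|5z^2 + 21z + 85|.
Require δ ≤ 1. Then |z − 4| < 1 gives |z| < 5, and by the triangle inequality |5z^2 + 21z + 85| ≤ 5·5^2 + 21·5 + 85 = 315.
Hence |(5z^3 + z^2 + z - 7) − 333| ≤ 315|z − 4| < ε provided |z − 4| < ε/315.
Choosing δ = min(1, ε/315) ensures both conditions, hence |(5z^3 + z^2 + z - 7) − 333| < ε.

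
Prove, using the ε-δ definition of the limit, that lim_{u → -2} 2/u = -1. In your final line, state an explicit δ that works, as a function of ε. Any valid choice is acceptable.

Let ε > 0 be given. We seek δ > 0 such that 0 < |u + 2| < δ implies |2/u + 1| < ε.
|2/u + 1| = 2·|-2 − u|/(2·|u|) = 2|u + 2|/(2|u|).
Restrict δ ≤ 1. Then |u + 2| < 1 gives |u| > 1, so 2|u| > 2.
Then |2/u + 1| < 2|u + 2|/2, which is < ε when |u + 2| < ε.
Take δ = min(1, ε). Then 0 < |u + 2| < δ gives both |u + 2| < 1 and |u + 2| < ε, so |2/u + 1| < ε.

δ = min(1, ε)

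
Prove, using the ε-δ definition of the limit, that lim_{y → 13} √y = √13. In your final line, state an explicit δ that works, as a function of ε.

δ = min(13, √13·ε)

Let ε > 0 be given. We want δ > 0 such that 0 < |y − 13| < δ implies |√y − √13| < ε.
Multiplying by the conjugate, |√y − √13| = |y − 13|/(√y + √13).
Restrict δ ≤ 13 so that |y − 13| < 13 forces y > 0, and then √y + √13 > √13.
Hence |√y − √13| < |y − 13|/√13, which is < ε once |y − 13| < √13·ε.
Take δ = min(13, √13·ε). If 0 < |y − 13| < δ then y > 0 and |√y − √13| < |y − 13|/√13 < ε.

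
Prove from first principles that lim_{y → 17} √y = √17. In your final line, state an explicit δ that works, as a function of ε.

Let ε > 0 be given. We want δ > 0 such that 0 < |y − 17| < δ implies |√y − √17| < ε.
Multiplying by the conjugate, |√y − √17| = |y − 17|/(√y + √17).
Restrict δ ≤ 17 so that |y − 17| < 17 forces y > 0, and then √y + √17 > √17.
Hence |√y − √17| < |y − 17|/√17, which is < ε once |y − 17| < √17·ε.
Take δ = min(17, √17·ε). If 0 < |y − 17| < δ then y > 0 and |√y − √17| < |y − 17|/√17 < ε.

δ = min(17, √17·ε)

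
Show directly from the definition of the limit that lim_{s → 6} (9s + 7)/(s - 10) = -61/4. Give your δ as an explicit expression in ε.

Let ε > 0. We want δ > 0 with 0 < |s − 6| < δ ⇒ |(9s + 7)/(s - 10) + 61/4| < ε.
Combining over a common denominator, (9s + 7)/(s - 10) + 61/4 = [(9s + 7)·(-4) − 61·(s - 10)] / [(-4)·(s - 10)] = -97(s − 6) / ((-4)(s - 10)).
So |(9s + 7)/(s - 10) + 61/4| = 97|s − 6| / (4·|s − 10|).
Restrict δ ≤ 2. Then |s − 6| < 2 gives |s − 10| = |(s − 6) + (-4)| ≥ 4 − 2 = 2.
Hence |(9s + 7)/(s - 10) + 61/4| < 97|s − 6|/(4·2) = (97/8)|s − 6|, which is < ε once |s − 6| < (8/97)ε.
Take δ = min(2, (8/97)ε). Then 0 < |s − 6| < δ forces both bounds, so |(9s + 7)/(s - 10) + 61/4| < ε.

δ = min(2, (8/97)ε)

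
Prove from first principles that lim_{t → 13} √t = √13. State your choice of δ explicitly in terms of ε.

δ = min(13, √13·ε)

Suppose ε > 0. We want δ > 0 such that 0 < |t − 13| < δ implies |√t − √13| < ε.
Rationalise: √t − √13 = (t − 13)/(√t + √13), so |√t − √13| = |t − 13|/(√t + √13).
Restrict δ ≤ 13 so that |t − 13| < 13 forces t > 0, and then √t + √13 > √13.
Hence |√t − √13| < |t − 13|/√13, which is < ε once |t − 13| < √13·ε.
Take δ = min(13, √13·ε). If 0 < |t − 13| < δ then t > 0 and |√t − √13| < |t − 13|/√13 < ε.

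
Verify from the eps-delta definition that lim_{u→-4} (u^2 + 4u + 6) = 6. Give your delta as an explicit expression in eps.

Let eps > 0 be given. We want delta > 0 such that 0 < |u + 4| < delta implies |(u^2 + 4u + 6) − 6| < eps.
(u^2 + 4u + 6) − 6 = u^2 + 4u = (u + 4)(u).
So |(u^2 + 4u + 6) − 6| = |u + 4|·|u|.
Assume first that |u + 4| < 1, so |u| < 5. Then |u| ≤ 5 = 5.
Hence |(u^2 + 4u + 6) − 6| ≤ 5|u + 4| < eps provided |u + 4| < eps/5.
Take delta = min(1, eps/5). Then 0 < |u + 4| < delta gives both |u + 4| < 1 and |u + 4| < eps/5, so |(u^2 + 4u + 6) − 6| < eps.

delta = min(1, eps/5)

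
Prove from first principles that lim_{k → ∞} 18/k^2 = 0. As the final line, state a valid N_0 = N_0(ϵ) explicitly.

N_0 = (18/ϵ)^{1/2}

Suppose ϵ > 0. For k ≥ 1, |18/k^2 − 0| = 18/k^2.
18/k^2 < ϵ ⇔ k^2 > 18/ϵ ⇔ k > (18/ϵ)^{1/2}.
Take N_0 = (18/ϵ)^{1/2}. Then k > N_0 implies 18/k^2 < ϵ.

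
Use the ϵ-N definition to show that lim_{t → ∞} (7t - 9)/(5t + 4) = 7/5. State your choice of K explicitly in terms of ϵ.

K = (73/25)/ϵ

Suppose ϵ > 0. We seek K > 0 such that t > K implies |(7t - 9)/(5t + 4) − (7/5)| < ϵ.
(7t - 9)/(5t + 4) − (7/5) = (5(7t - 9) − 7(5t + 4)) / (5(5t + 4)) = -73/(5(5t + 4)).
For t > 0 we have 5t + 4 > 5t, so |(7t - 9)/(5t + 4) − (7/5)| = 73/(5(5t + 4)) < 73/(5·5t) = (73/25)/t.
Thus |(7t - 9)/(5t + 4) − (7/5)| < ϵ whenever t > (73/25)/ϵ.
Take K = (73/25)/ϵ. If t > K then |(7t - 9)/(5t + 4) − (7/5)| < (73/25)/t < ϵ.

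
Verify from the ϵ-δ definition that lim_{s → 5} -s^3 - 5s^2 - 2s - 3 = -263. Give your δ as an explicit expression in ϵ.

Let ϵ > 0 be given. We want δ > 0 such that 0 < |s − 5| < δ implies |(-s^3 - 5s^2 - 2s - 3) + 263| < ϵ.
(-s^3 - 5s^2 - 2s - 3) + 263 = -s^3 - 5s^2 - 2s + 260 = (s − 5)(-s^2 - 10s - 52).
So |(-s^3 - 5s^2 - 2s - 3) + 263| = |s − 5|·|-s^2 - 10s - 52|.
Require δ ≤ 2. Then |s − 5| < 2 gives |s| < 7, and by the triangle inequality |-s^2 - 10s - 52| ≤ 7^2 + 10·7 + 52 = 171.
Hence |(-s^3 - 5s^2 - 2s - 3) + 263| ≤ 171|s − 5| < ϵ provided |s − 5| < ϵ/171.
Choosing δ = min(2, ϵ/171) ensures both conditions, hence |(-s^3 - 5s^2 - 2s - 3) + 263| < ϵ.

δ = min(2, ϵ/171)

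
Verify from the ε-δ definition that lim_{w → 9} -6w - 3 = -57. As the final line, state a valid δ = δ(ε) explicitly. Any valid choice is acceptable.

Let ε > 0. We need δ > 0 so that 0 < |w − 9| < δ implies |(-6w - 3) + 57| < ε.
Since (-6w - 3) + 57 = -6(w − 9), we have |(-6w - 3) + 57| = 6|w − 9|.
Thus it suffices that |w − 9| < ε/6.
Choosing δ = ε/6 gives |(-6w - 3) + 57| = 6|w − 9| < ε whenever |w − 9| < δ.

δ = ε/6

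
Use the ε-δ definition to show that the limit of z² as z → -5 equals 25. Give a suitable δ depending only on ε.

Fix ε > 0. We seek δ > 0 with 0 < |z + 5| < δ ⇒ |z² − 25| < ε.
Factor: z² − 25 = (z + 5)(z - 5), so |z² − 25| = |z + 5|·|z - 5|.
Impose δ ≤ 2 so that |z| < 7; then |z - 5| ≤ 12.
Hence |z² − 25| ≤ 12|z + 5|, which is < ε once |z + 5| < ε/12.
Take δ = min(2, ε/12). If 0 < |z + 5| < δ then both bounds hold and |z² − 25| ≤ 12|z + 5| < 12·(ε/12) = ε.

δ = min(2, ε/12)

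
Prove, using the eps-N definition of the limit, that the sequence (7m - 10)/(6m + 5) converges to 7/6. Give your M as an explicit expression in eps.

Let eps > 0 be given. For m ≥ 1, |(7m - 10)/(6m + 5) − (7/6)| = |-95|/(6(6m + 5)) = 95/(6(6m + 5)).
Since 6m + 5 ≥ 6m for m ≥ 1, this is ≤ 95/(6·6m) = (95/36)/m.
So |(7m - 10)/(6m + 5) − (7/6)| < eps whenever m > (95/36)/eps.
Take M = (95/36)/eps. If m > M then |(7m - 10)/(6m + 5) − (7/6)| ≤ (95/36)/m < eps.

M = (95/36)/eps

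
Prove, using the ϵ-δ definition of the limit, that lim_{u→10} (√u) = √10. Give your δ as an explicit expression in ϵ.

Fix ϵ > 0. We want δ > 0 such that 0 < |u − 10| < δ implies |√u − √10| < ϵ.
Rationalise: √u − √10 = (u − 10)/(√u + √10), so |√u − √10| = |u − 10|/(√u + √10).
Restrict δ ≤ 10 so that |u − 10| < 10 forces u > 0, and then √u + √10 > √10.
Hence |√u − √10| < |u − 10|/√10, which is < ϵ once |u − 10| < √10·ϵ.
Take δ = min(10, √10·ϵ). If 0 < |u − 10| < δ then u > 0 and |√u − √10| < |u − 10|/√10 < ϵ.

δ = min(10, √10·ϵ)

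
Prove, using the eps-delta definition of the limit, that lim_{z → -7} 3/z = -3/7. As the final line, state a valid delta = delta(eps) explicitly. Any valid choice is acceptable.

delta = min(7/2, (49/6)eps)

Let eps > 0 be given. We seek delta > 0 such that 0 < |z + 7| < delta implies |3/z + 3/7| < eps.
|3/z + 3/7| = 3·|-7 − z|/(7·|z|) = 3|z + 7|/(7|z|).
Restrict delta ≤ 7/2. Then |z + 7| < 7/2 gives |z| > 7/2, so 7|z| > 49/2.
Then |3/z + 3/7| < 3|z + 7|/(49/2), which is < eps when |z + 7| < (49/6)eps.
Take delta = min(7/2, (49/6)eps). Then 0 < |z + 7| < delta gives both |z + 7| < 7/2 and |z + 7| < (49/6)eps, so |3/z + 3/7| < eps.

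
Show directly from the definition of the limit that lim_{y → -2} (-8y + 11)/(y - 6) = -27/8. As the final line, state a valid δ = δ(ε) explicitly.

δ = min(4, (32/37)ε)

Fix ε > 0. We want δ > 0 with 0 < |y + 2| < δ ⇒ |(-8y + 11)/(y - 6) + 27/8| < ε.
Combining over a common denominator, (-8y + 11)/(y - 6) + 27/8 = [(-8y + 11)·(-8) − 27·(y - 6)] / [(-8)·(y - 6)] = 37(y + 2) / ((-8)(y - 6)).
So |(-8y + 11)/(y - 6) + 27/8| = 37|y + 2| / (8·|y − 6|).
Require δ ≤ 4, so |y − 6| ≥ |-8| − |y + 2| > 8 − 4 = 4.
Hence |(-8y + 11)/(y - 6) + 27/8| < 37|y + 2|/(8·4) = (37/32)|y + 2|, which is < ε once |y + 2| < (32/37)ε.
Take δ = min(4, (32/37)ε). Then 0 < |y + 2| < δ forces both bounds, so |(-8y + 11)/(y - 6) + 27/8| < ε.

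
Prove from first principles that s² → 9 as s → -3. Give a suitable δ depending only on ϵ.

Fix ϵ > 0. We seek δ > 0 with 0 < |s + 3| < δ ⇒ |s² − 9| < ϵ.
Factor: s² − 9 = (s + 3)(s - 3), so |s² − 9| = |s + 3|·|s - 3|.
Impose δ ≤ 1 so that |s| < 4; then |s - 3| ≤ 7.
Hence |s² − 9| ≤ 7|s + 3|, which is < ϵ once |s + 3| < ϵ/7.
Take δ = min(1, ϵ/7). If 0 < |s + 3| < δ then both bounds hold and |s² − 9| ≤ 7|s + 3| < 7·(ϵ/7) = ϵ.

δ = min(1, ϵ/7)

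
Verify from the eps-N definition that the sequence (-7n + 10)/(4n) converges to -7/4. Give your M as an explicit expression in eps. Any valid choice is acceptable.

M = (5/2)/eps

Let eps > 0 be given. For n ≥ 1, |(-7n + 10)/(4n) + 7/4| = |40|/(4(4n)) = 40/(4(4n)).
Since 4n ≥ 4n for n ≥ 1, this is ≤ 40/(4·4n) = (5/2)/n.
So |(-7n + 10)/(4n) + 7/4| < eps whenever n > (5/2)/eps.
Take M = (5/2)/eps. If n > M then |(-7n + 10)/(4n) + 7/4| ≤ (5/2)/n < eps.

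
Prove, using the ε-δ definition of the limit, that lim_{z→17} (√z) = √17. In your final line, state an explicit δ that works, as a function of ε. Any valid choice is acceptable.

δ = min(17, √17·ε)

Suppose ε > 0. We want δ > 0 such that 0 < |z − 17| < δ implies |√z − √17| < ε.
Rationalise: √z − √17 = (z − 17)/(√z + √17), so |√z − √17| = |z − 17|/(√z + √17).
Restrict δ ≤ 17 so that |z − 17| < 17 forces z > 0, and then √z + √17 > √17.
Hence |√z − √17| < |z − 17|/√17, which is < ε once |z − 17| < √17·ε.
Take δ = min(17, √17·ε). If 0 < |z − 17| < δ then z > 0 and |√z − √17| < |z − 17|/√17 < ε.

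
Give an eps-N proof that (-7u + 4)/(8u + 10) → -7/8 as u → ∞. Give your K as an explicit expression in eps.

Suppose eps > 0. We seek K > 0 such that u > K implies |(-7u + 4)/(8u + 10) + 7/8| < eps.
(-7u + 4)/(8u + 10) + 7/8 = (8(-7u + 4) − (-7)(8u + 10)) / (8(8u + 10)) = 102/(8(8u + 10)).
For u > 0 we have 8u + 10 > 8u, so |(-7u + 4)/(8u + 10) + 7/8| = 102/(8(8u + 10)) < 102/(8·8u) = (51/32)/u.
Thus |(-7u + 4)/(8u + 10) + 7/8| < eps whenever u > (51/32)/eps.
Take K = (51/32)/eps. If u > K then |(-7u + 4)/(8u + 10) + 7/8| < (51/32)/u < eps.

K = (51/32)/eps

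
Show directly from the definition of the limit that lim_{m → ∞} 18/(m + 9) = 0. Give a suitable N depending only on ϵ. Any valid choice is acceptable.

Suppose ϵ > 0. For m ≥ 1, |18/(m + 9) − 0| = 18/(m + 9) ≤ 18/m.
We need 18/m < ϵ, i.e. m > 18/ϵ.
Take N = 18/ϵ. If m > N then |18/(m + 9)| ≤ 18/m < ϵ.

N = 18/ϵ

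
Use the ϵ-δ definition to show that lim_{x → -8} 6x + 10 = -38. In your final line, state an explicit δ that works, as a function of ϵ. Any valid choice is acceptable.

δ = ϵ/6

Let ϵ > 0 be given. We need δ > 0 so that 0 < |x + 8| < δ implies |(6x + 10) + 38| < ϵ.
Since (6x + 10) + 38 = 6(x + 8), we have |(6x + 10) + 38| = 6|x + 8|.
So 6|x + 8| < ϵ exactly when |x + 8| < ϵ/6.
Choosing δ = ϵ/6 gives |(6x + 10) + 38| = 6|x + 8| < ϵ whenever |x + 8| < δ.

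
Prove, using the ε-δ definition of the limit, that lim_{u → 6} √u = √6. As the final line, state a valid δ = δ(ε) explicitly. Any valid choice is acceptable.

δ = min(6, √6·ε)

Let ε > 0 be given. We want δ > 0 such that 0 < |u − 6| < δ implies |√u − √6| < ε.
Multiplying by the conjugate, |√u − √6| = |u − 6|/(√u + √6).
Restrict δ ≤ 6 so that |u − 6| < 6 forces u > 0, and then √u + √6 > √6.
Hence |√u − √6| < |u − 6|/√6, which is < ε once |u − 6| < √6·ε.
Take δ = min(6, √6·ε). If 0 < |u − 6| < δ then u > 0 and |√u − √6| < |u − 6|/√6 < ε.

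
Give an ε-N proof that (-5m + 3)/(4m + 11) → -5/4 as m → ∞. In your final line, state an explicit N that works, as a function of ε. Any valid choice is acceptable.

N = (67/16)/ε

Let ε > 0 be given. For m ≥ 1, |(-5m + 3)/(4m + 11) + 5/4| = |67|/(4(4m + 11)) = 67/(4(4m + 11)).
Since 4m + 11 ≥ 4m for m ≥ 1, this is ≤ 67/(4·4m) = (67/16)/m.
So |(-5m + 3)/(4m + 11) + 5/4| < ε whenever m > (67/16)/ε.
Take N = (67/16)/ε. If m > N then |(-5m + 3)/(4m + 11) + 5/4| ≤ (67/16)/m < ε.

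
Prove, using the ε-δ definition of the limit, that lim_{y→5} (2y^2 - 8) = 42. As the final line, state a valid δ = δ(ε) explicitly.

Let ε > 0 be given. We want δ > 0 such that 0 < |y − 5| < δ implies |(2y^2 - 8) − 42| < ε.
(2y^2 - 8) − 42 = 2y^2 - 50 = (y − 5)(2y + 10).
So |(2y^2 - 8) − 42| = |y − 5|·|2y + 10|.
Assume first that |y − 5| < 2, so |y| < 7. Then |2y + 10| ≤ 2·7 + 10 = 24.
Hence |(2y^2 - 8) − 42| ≤ 24|y − 5| < ε provided |y − 5| < ε/24.
Choosing δ = min(2, ε/24) ensures both conditions, hence |(2y^2 - 8) − 42| < ε.

δ = min(2, ε/24)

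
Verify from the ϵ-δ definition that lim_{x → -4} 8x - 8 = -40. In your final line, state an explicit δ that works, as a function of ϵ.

δ = ϵ/8

Suppose ϵ > 0. We need δ > 0 so that 0 < |x + 4| < δ implies |(8x - 8) + 40| < ϵ.
Since (8x - 8) + 40 = 8(x + 4), we have |(8x - 8) + 40| = 8|x + 4|.
Thus it suffices that |x + 4| < ϵ/8.
Choosing δ = ϵ/8 gives |(8x - 8) + 40| = 8|x + 4| < ϵ whenever |x + 4| < δ.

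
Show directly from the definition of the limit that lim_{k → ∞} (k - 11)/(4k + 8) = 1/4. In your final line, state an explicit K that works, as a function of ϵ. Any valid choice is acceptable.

K = (13/4)/ϵ

Fix ϵ > 0. For k ≥ 1, |(k - 11)/(4k + 8) − (1/4)| = |-52|/(4(4k + 8)) = 52/(4(4k + 8)).
Since 4k + 8 ≥ 4k for k ≥ 1, this is ≤ 52/(4·4k) = (13/4)/k.
So |(k - 11)/(4k + 8) − (1/4)| < ϵ whenever k > (13/4)/ϵ.
Take K = (13/4)/ϵ. If k > K then |(k - 11)/(4k + 8) − (1/4)| ≤ (13/4)/k < ϵ.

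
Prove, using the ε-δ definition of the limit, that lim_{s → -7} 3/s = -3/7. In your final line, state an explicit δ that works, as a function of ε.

Fix ε > 0. We seek δ > 0 such that 0 < |s + 7| < δ implies |3/s + 3/7| < ε.
|3/s + 3/7| = 3·|-7 − s|/(7·|s|) = 3|s + 7|/(7|s|).
Require δ ≤ 7/2 so that |s| > 7 − 7/2 = 7/2, hence 7|s| > 49/2.
Then |3/s + 3/7| < 3|s + 7|/(49/2), which is < ε when |s + 7| < (49/6)ε.
Take δ = min(7/2, (49/6)ε). Then 0 < |s + 7| < δ gives both |s + 7| < 7/2 and |s + 7| < (49/6)ε, so |3/s + 3/7| < ε.

δ = min(7/2, (49/6)ε)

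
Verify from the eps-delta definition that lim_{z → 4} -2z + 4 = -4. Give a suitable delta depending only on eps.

delta = eps/2

Fix eps > 0. We need delta > 0 so that 0 < |z − 4| < delta implies |(-2z + 4) + 4| < eps.
Since (-2z + 4) + 4 = -2(z − 4), we have |(-2z + 4) + 4| = 2|z − 4|.
So 2|z − 4| < eps exactly when |z − 4| < eps/2.
Take delta = eps/2. If 0 < |z − 4| < delta then |(-2z + 4) + 4| = 2|z − 4| < 2·(eps/2) = eps.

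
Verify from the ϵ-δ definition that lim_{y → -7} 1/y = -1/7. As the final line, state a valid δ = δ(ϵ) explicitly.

δ = min(7/2, (49/2)ϵ)

Suppose ϵ > 0. We seek δ > 0 such that 0 < |y + 7| < δ implies |1/y + 1/7| < ϵ.
|1/y + 1/7| = |-7 − y|/(7·|y|) = |y + 7|/(7|y|).
Require δ ≤ 7/2 so that |y| > 7 − 7/2 = 7/2, hence 7|y| > 49/2.
Then |1/y + 1/7| < |y + 7|/(49/2), which is < ϵ when |y + 7| < (49/2)ϵ.
Take δ = min(7/2, (49/2)ϵ). Then 0 < |y + 7| < δ gives both |y + 7| < 7/2 and |y + 7| < (49/2)ϵ, so |1/y + 1/7| < ϵ.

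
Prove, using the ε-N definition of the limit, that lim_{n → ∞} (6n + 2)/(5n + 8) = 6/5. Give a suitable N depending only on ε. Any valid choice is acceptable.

N = (38/25)/ε

Fix ε > 0. For n ≥ 1, |(6n + 2)/(5n + 8) − (6/5)| = |-38|/(5(5n + 8)) = 38/(5(5n + 8)).
Since 5n + 8 ≥ 5n for n ≥ 1, this is ≤ 38/(5·5n) = (38/25)/n.
So |(6n + 2)/(5n + 8) − (6/5)| < ε whenever n > (38/25)/ε.
Take N = (38/25)/ε. If n > N then |(6n + 2)/(5n + 8) − (6/5)| ≤ (38/25)/n < ε.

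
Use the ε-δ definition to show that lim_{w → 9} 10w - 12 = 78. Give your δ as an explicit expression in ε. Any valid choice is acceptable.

δ = ε/10

Let ε > 0. We need δ > 0 so that 0 < |w − 9| < δ implies |(10w - 12) − 78| < ε.
Since (10w - 12) − 78 = 10(w − 9), we have |(10w - 12) − 78| = 10|w − 9|.
Thus it suffices that |w − 9| < ε/10.
Take δ = ε/10. If 0 < |w − 9| < δ then |(10w - 12) − 78| = 10|w − 9| < 10·(ε/10) = ε.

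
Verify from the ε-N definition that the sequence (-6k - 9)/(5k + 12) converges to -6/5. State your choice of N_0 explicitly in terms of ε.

Let ε > 0. For k ≥ 1, |(-6k - 9)/(5k + 12) + 6/5| = |27|/(5(5k + 12)) = 27/(5(5k + 12)).
Since 5k + 12 ≥ 5k for k ≥ 1, this is ≤ 27/(5·5k) = (27/25)/k.
So |(-6k - 9)/(5k + 12) + 6/5| < ε whenever k > (27/25)/ε.
Take N_0 = (27/25)/ε. If k > N_0 then |(-6k - 9)/(5k + 12) + 6/5| ≤ (27/25)/k < ε.

N_0 = (27/25)/ε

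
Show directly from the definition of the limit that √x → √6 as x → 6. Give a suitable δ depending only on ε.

δ = min(6, √6·ε)

Suppose ε > 0. We want δ > 0 such that 0 < |x − 6| < δ implies |√x − √6| < ε.
Rationalise: √x − √6 = (x − 6)/(√x + √6), so |√x − √6| = |x − 6|/(√x + √6).
Restrict δ ≤ 6 so that |x − 6| < 6 forces x > 0, and then √x + √6 > √6.
Hence |√x − √6| < |x − 6|/√6, which is < ε once |x − 6| < √6·ε.
Take δ = min(6, √6·ε). If 0 < |x − 6| < δ then x > 0 and |√x − √6| < |x − 6|/√6 < ε.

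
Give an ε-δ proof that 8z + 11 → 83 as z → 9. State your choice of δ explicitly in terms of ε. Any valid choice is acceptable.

Fix ε > 0. We need δ > 0 so that 0 < |z − 9| < δ implies |(8z + 11) − 83| < ε.
Since (8z + 11) − 83 = 8(z − 9), we have |(8z + 11) − 83| = 8|z − 9|.
So 8|z − 9| < ε exactly when |z − 9| < ε/8.
Take δ = ε/8. If 0 < |z − 9| < δ then |(8z + 11) − 83| = 8|z − 9| < 8·(ε/8) = ε.

δ = ε/8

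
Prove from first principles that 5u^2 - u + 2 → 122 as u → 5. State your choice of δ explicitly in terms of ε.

δ = min(2, ε/59)

Fix ε > 0. We want δ > 0 such that 0 < |u − 5| < δ implies |(5u^2 - u + 2) − 122| < ε.
(5u^2 - u + 2) − 122 = 5u^2 - u - 120 = (u − 5)(5u + 24).
So |(5u^2 - u + 2) − 122| = |u − 5|·|5u + 24|.
Require δ ≤ 2. Then |u − 5| < 2 gives |u| < 7, and by the triangle inequality |5u + 24| ≤ 5·7 + 24 = 59.
Hence |(5u^2 - u + 2) − 122| ≤ 59|u − 5| < ε provided |u − 5| < ε/59.
Choosing δ = min(2, ε/59) ensures both conditions, hence |(5u^2 - u + 2) − 122| < ε.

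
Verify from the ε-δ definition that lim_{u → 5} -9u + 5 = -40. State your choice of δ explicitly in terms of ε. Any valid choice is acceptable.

Let ε > 0 be given. We need δ > 0 so that 0 < |u − 5| < δ implies |(-9u + 5) + 40| < ε.
Since (-9u + 5) + 40 = -9(u − 5), we have |(-9u + 5) + 40| = 9|u − 5|.
Thus it suffices that |u − 5| < ε/9.
Choosing δ = ε/9 gives |(-9u + 5) + 40| = 9|u − 5| < ε whenever |u − 5| < δ.

δ = ε/9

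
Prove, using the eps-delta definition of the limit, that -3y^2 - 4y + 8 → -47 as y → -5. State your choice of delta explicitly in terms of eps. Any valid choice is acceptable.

Fix eps > 0. We want delta > 0 such that 0 < |y + 5| < delta implies |(-3y^2 - 4y + 8) + 47| < eps.
(-3y^2 - 4y + 8) + 47 = -3y^2 - 4y + 55 = (y + 5)(-3y + 11).
So |(-3y^2 - 4y + 8) + 47| = |y + 5|·|-3y + 11|.
Require delta ≤ 1. Then |y + 5| < 1 gives |y| < 6, and by the triangle inequality |-3y + 11| ≤ 3·6 + 11 = 29.
Hence |(-3y^2 - 4y + 8) + 47| ≤ 29|y + 5| < eps provided |y + 5| < eps/29.
Choosing delta = min(1, eps/29) ensures both conditions, hence |(-3y^2 - 4y + 8) + 47| < eps.

delta = min(1, eps/29)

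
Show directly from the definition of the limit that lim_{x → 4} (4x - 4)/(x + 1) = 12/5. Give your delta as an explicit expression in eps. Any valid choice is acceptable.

Let eps > 0 be given. We want delta > 0 with 0 < |x − 4| < delta ⇒ |(4x - 4)/(x + 1) − (12/5)| < eps.
Combining over a common denominator, (4x - 4)/(x + 1) − (12/5) = [(4x - 4)·5 − 12·(x + 1)] / [5·(x + 1)] = 8(x − 4) / (5(x + 1)).
So |(4x - 4)/(x + 1) − (12/5)| = 8|x − 4| / (5·|x + 1|).
Restrict delta ≤ 5/2. Then |x − 4| < 5/2 gives |x + 1| = |(x − 4) + 5| ≥ 5 − 5/2 = 5/2.
Hence |(4x - 4)/(x + 1) − (12/5)| < 8|x − 4|/(5·(5/2)) = (16/25)|x − 4|, which is < eps once |x − 4| < (25/16)eps.
Take delta = min(5/2, (25/16)eps). Then 0 < |x − 4| < delta forces both bounds, so |(4x - 4)/(x + 1) − (12/5)| < eps.

delta = min(5/2, (25/16)eps)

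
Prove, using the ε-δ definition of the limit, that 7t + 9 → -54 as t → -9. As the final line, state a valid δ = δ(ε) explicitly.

δ = ε/7

Let ε > 0 be given. We need δ > 0 so that 0 < |t + 9| < δ implies |(7t + 9) + 54| < ε.
Since (7t + 9) + 54 = 7(t + 9), we have |(7t + 9) + 54| = 7|t + 9|.
Thus it suffices that |t + 9| < ε/7.
Choosing δ = ε/7 gives |(7t + 9) + 54| = 7|t + 9| < ε whenever |t + 9| < δ.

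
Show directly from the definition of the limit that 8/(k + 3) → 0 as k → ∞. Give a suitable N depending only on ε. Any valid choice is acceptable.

Fix ε > 0. For k ≥ 1, |8/(k + 3) − 0| = 8/(k + 3) ≤ 8/k.
We need 8/k < ε, i.e. k > 8/ε.
Take N = 8/ε. If k > N then |8/(k + 3)| ≤ 8/k < ε.

N = 8/ε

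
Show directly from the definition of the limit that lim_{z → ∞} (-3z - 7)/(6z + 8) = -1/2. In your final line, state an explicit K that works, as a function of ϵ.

K = (1/2)/ϵ

Let ϵ > 0. We seek K > 0 such that z > K implies |(-3z - 7)/(6z + 8) + 1/2| < ϵ.
(-3z - 7)/(6z + 8) + 1/2 = (6(-3z - 7) − (-3)(6z + 8)) / (6(6z + 8)) = -18/(6(6z + 8)).
For z > 0 we have 6z + 8 > 6z, so |(-3z - 7)/(6z + 8) + 1/2| = 18/(6(6z + 8)) < 18/(6·6z) = (1/2)/z.
Thus |(-3z - 7)/(6z + 8) + 1/2| < ϵ whenever z > (1/2)/ϵ.
Take K = (1/2)/ϵ. If z > K then |(-3z - 7)/(6z + 8) + 1/2| < (1/2)/z < ϵ.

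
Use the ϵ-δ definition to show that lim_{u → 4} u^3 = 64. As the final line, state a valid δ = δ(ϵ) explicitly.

δ = min(2, ϵ/76)

Let ϵ > 0. We seek δ > 0 with 0 < |u − 4| < δ ⇒ |u^3 − 64| < ϵ.
Factor: u^3 − 64 = (u − 4)(u^2 + 4u + 16), so |u^3 − 64| = |u − 4|·|u^2 + 4u + 16|.
Restrict δ ≤ 2. Then |u − 4| < 2 gives |u| < 6, so by the triangle inequality |u^2 + 4u + 16| ≤ 6^2 + 4·6 + 16 = 76.
Hence |u^3 − 64| ≤ 76|u − 4|, which is < ϵ once |u − 4| < ϵ/76.
Take δ = min(2, ϵ/76). If 0 < |u − 4| < δ then both bounds hold and |u^3 − 64| ≤ 76|u − 4| < 76·(ϵ/76) = ϵ.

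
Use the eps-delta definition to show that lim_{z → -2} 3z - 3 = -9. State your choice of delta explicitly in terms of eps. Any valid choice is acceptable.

Let eps > 0 be given. We need delta > 0 so that 0 < |z + 2| < delta implies |(3z - 3) + 9| < eps.
Since (3z - 3) + 9 = 3(z + 2), we have |(3z - 3) + 9| = 3|z + 2|.
So 3|z + 2| < eps exactly when |z + 2| < eps/3.
Choosing delta = eps/3 gives |(3z - 3) + 9| = 3|z + 2| < eps whenever |z + 2| < delta.

delta = eps/3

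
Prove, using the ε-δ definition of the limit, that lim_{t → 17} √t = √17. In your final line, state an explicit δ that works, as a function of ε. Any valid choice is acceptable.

Fix ε > 0. We want δ > 0 such that 0 < |t − 17| < δ implies |√t − √17| < ε.
Rationalise: √t − √17 = (t − 17)/(√t + √17), so |√t − √17| = |t − 17|/(√t + √17).
Restrict δ ≤ 17 so that |t − 17| < 17 forces t > 0, and then √t + √17 > √17.
Hence |√t − √17| < |t − 17|/√17, which is < ε once |t − 17| < √17·ε.
Take δ = min(17, √17·ε). If 0 < |t − 17| < δ then t > 0 and |√t − √17| < |t − 17|/√17 < ε.

δ = min(17, √17·ε)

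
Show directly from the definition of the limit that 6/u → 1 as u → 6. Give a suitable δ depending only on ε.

δ = min(3, 3ε)

Let ε > 0 be given. We seek δ > 0 such that 0 < |u − 6| < δ implies |6/u − 1| < ε.
|6/u − 1| = 6·|6 − u|/(6·|u|) = 6|u − 6|/(6|u|).
Restrict δ ≤ 3. Then |u − 6| < 3 gives |u| > 3, so 6|u| > 18.
Then |6/u − 1| < 6|u − 6|/18, which is < ε when |u − 6| < 3ε.
Take δ = min(3, 3ε). Then 0 < |u − 6| < δ gives both |u − 6| < 3 and |u − 6| < 3ε, so |6/u − 1| < ε.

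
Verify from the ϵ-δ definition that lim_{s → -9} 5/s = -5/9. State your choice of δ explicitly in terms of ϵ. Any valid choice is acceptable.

Let ϵ > 0 be given. We seek δ > 0 such that 0 < |s + 9| < δ implies |5/s + 5/9| < ϵ.
|5/s + 5/9| = 5·|-9 − s|/(9·|s|) = 5|s + 9|/(9|s|).
Require δ ≤ 9/2 so that |s| > 9 − 9/2 = 9/2, hence 9|s| > 81/2.
Then |5/s + 5/9| < 5|s + 9|/(81/2), which is < ϵ when |s + 9| < (81/10)ϵ.
Take δ = min(9/2, (81/10)ϵ). Then 0 < |s + 9| < δ gives both |s + 9| < 9/2 and |s + 9| < (81/10)ϵ, so |5/s + 5/9| < ϵ.

δ = min(9/2, (81/10)ϵ)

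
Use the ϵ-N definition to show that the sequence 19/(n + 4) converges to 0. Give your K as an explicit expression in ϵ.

Let ϵ > 0 be given. For n ≥ 1, |19/(n + 4) − 0| = 19/(n + 4) ≤ 19/n.
We need 19/n < ϵ, i.e. n > 19/ϵ.
Take K = 19/ϵ. If n > K then |19/(n + 4)| ≤ 19/n < ϵ.

K = 19/ϵ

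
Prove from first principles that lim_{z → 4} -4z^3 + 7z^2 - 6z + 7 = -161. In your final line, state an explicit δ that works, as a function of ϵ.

Let ϵ > 0 be given. We want δ > 0 such that 0 < |z − 4| < δ implies |(-4z^3 + 7z^2 - 6z + 7) + 161| < ϵ.
(-4z^3 + 7z^2 - 6z + 7) + 161 = -4z^3 + 7z^2 - 6z + 168 = (z − 4)(-4z^2 - 9z - 42).
So |(-4z^3 + 7z^2 - 6z + 7) + 161| = |z − 4|·|-4z^2 - 9z - 42|.
Require δ ≤ 2. Then |z − 4| < 2 gives |z| < 6, and by the triangle inequality |-4z^2 - 9z - 42| ≤ 4·6^2 + 9·6 + 42 = 240.
Hence |(-4z^3 + 7z^2 - 6z + 7) + 161| ≤ 240|z − 4| < ϵ provided |z − 4| < ϵ/240.
Choosing δ = min(2, ϵ/240) ensures both conditions, hence |(-4z^3 + 7z^2 - 6z + 7) + 161| < ϵ.

δ = min(2, ϵ/240)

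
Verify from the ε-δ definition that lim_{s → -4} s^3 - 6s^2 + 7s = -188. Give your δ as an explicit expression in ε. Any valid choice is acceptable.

δ = min(1, ε/122)

Let ε > 0. We want δ > 0 such that 0 < |s + 4| < δ implies |(s^3 - 6s^2 + 7s) + 188| < ε.
(s^3 - 6s^2 + 7s) + 188 = s^3 - 6s^2 + 7s + 188 = (s + 4)(s^2 - 10s + 47).
So |(s^3 - 6s^2 + 7s) + 188| = |s + 4|·|s^2 - 10s + 47|.
Require δ ≤ 1. Then |s + 4| < 1 gives |s| < 5, and by the triangle inequality |s^2 - 10s + 47| ≤ 5^2 + 10·5 + 47 = 122.
Hence |(s^3 - 6s^2 + 7s) + 188| ≤ 122|s + 4| < ε provided |s + 4| < ε/122.
Take δ = min(1, ε/122). Then 0 < |s + 4| < δ gives both |s + 4| < 1 and |s + 4| < ε/122, so |(s^3 - 6s^2 + 7s) + 188| < ε.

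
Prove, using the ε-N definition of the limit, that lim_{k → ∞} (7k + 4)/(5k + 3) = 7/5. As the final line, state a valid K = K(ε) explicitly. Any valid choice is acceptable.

K = (1/25)/ε

Let ε > 0 be given. For k ≥ 1, |(7k + 4)/(5k + 3) − (7/5)| = |-1|/(5(5k + 3)) = 1/(5(5k + 3)).
Since 5k + 3 ≥ 5k for k ≥ 1, this is ≤ 1/(5·5k) = (1/25)/k.
So |(7k + 4)/(5k + 3) − (7/5)| < ε whenever k > (1/25)/ε.
Take K = (1/25)/ε. If k > K then |(7k + 4)/(5k + 3) − (7/5)| ≤ (1/25)/k < ε.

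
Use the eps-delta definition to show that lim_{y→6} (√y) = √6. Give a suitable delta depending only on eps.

delta = min(6, √6·eps)

Suppose eps > 0. We want delta > 0 such that 0 < |y − 6| < delta implies |√y − √6| < eps.
Multiplying by the conjugate, |√y − √6| = |y − 6|/(√y + √6).
Restrict delta ≤ 6 so that |y − 6| < 6 forces y > 0, and then √y + √6 > √6.
Hence |√y − √6| < |y − 6|/√6, which is < eps once |y − 6| < √6·eps.
Take delta = min(6, √6·eps). If 0 < |y − 6| < delta then y > 0 and |√y − √6| < |y − 6|/√6 < eps.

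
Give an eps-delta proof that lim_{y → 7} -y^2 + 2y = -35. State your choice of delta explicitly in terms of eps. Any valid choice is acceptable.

delta = min(1, eps/13)

Let eps > 0. We want delta > 0 such that 0 < |y − 7| < delta implies |(-y^2 + 2y) + 35| < eps.
(-y^2 + 2y) + 35 = -y^2 + 2y + 35 = (y − 7)(-y - 5).
So |(-y^2 + 2y) + 35| = |y − 7|·|-y - 5|.
Require delta ≤ 1. Then |y − 7| < 1 gives |y| < 8, and by the triangle inequality |-y - 5| ≤ 8 + 5 = 13.
Hence |(-y^2 + 2y) + 35| ≤ 13|y − 7| < eps provided |y − 7| < eps/13.
Take delta = min(1, eps/13). Then 0 < |y − 7| < delta gives both |y − 7| < 1 and |y − 7| < eps/13, so |(-y^2 + 2y) + 35| < eps.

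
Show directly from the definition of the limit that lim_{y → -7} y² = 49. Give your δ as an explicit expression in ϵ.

Suppose ϵ > 0. We seek δ > 0 with 0 < |y + 7| < δ ⇒ |y² − 49| < ϵ.
Factor: y² − 49 = (y + 7)(y - 7), so |y² − 49| = |y + 7|·|y - 7|.
Restrict δ ≤ 1. Then |y + 7| < 1 gives |y| < 8, so by the triangle inequality |y - 7| ≤ 8 + 7 = 15.
Hence |y² − 49| ≤ 15|y + 7|, which is < ϵ once |y + 7| < ϵ/15.
Take δ = min(1, ϵ/15). If 0 < |y + 7| < δ then both bounds hold and |y² − 49| ≤ 15|y + 7| < 15·(ϵ/15) = ϵ.

δ = min(1, ϵ/15)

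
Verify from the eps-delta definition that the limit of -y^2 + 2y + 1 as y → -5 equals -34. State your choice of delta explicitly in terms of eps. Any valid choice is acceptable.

Let eps > 0. We want delta > 0 such that 0 < |y + 5| < delta implies |(-y^2 + 2y + 1) + 34| < eps.
(-y^2 + 2y + 1) + 34 = -y^2 + 2y + 35 = (y + 5)(-y + 7).
So |(-y^2 + 2y + 1) + 34| = |y + 5|·|-y + 7|.
Require delta ≤ 1. Then |y + 5| < 1 gives |y| < 6, and by the triangle inequality |-y + 7| ≤ 6 + 7 = 13.
Hence |(-y^2 + 2y + 1) + 34| ≤ 13|y + 5| < eps provided |y + 5| < eps/13.
Choosing delta = min(1, eps/13) ensures both conditions, hence |(-y^2 + 2y + 1) + 34| < eps.

delta = min(1, eps/13)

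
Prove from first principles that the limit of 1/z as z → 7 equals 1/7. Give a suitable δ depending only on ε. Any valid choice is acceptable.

Let ε > 0 be given. We seek δ > 0 such that 0 < |z − 7| < δ implies |1/z − (1/7)| < ε.
|1/z − (1/7)| = |7 − z|/(7·|z|) = |z − 7|/(7|z|).
Restrict δ ≤ 7/2. Then |z − 7| < 7/2 gives |z| > 7/2, so 7|z| > 49/2.
Then |1/z − (1/7)| < |z − 7|/(49/2), which is < ε when |z − 7| < (49/2)ε.
Take δ = min(7/2, (49/2)ε). Then 0 < |z − 7| < δ gives both |z − 7| < 7/2 and |z − 7| < (49/2)ε, so |1/z − (1/7)| < ε.

δ = min(7/2, (49/2)ε)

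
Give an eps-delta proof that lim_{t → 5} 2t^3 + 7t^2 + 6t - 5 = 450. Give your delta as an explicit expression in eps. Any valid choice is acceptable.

Let eps > 0. We want delta > 0 such that 0 < |t − 5| < delta implies |(2t^3 + 7t^2 + 6t - 5) − 450| < eps.
(2t^3 + 7t^2 + 6t - 5) − 450 = 2t^3 + 7t^2 + 6t - 455 = (t − 5)(2t^2 + 17t + 91).
So |(2t^3 + 7t^2 + 6t - 5) − 450| = |t − 5|·|2t^2 + 17t + 91|.
Require delta ≤ 1. Then |t − 5| < 1 gives |t| < 6, and by the triangle inequality |2t^2 + 17t + 91| ≤ 2·6^2 + 17·6 + 91 = 265.
Hence |(2t^3 + 7t^2 + 6t - 5) − 450| ≤ 265|t − 5| < eps provided |t − 5| < eps/265.
Take delta = min(1, eps/265). Then 0 < |t − 5| < delta gives both |t − 5| < 1 and |t − 5| < eps/265, so |(2t^3 + 7t^2 + 6t - 5) − 450| < eps.

delta = min(1, eps/265)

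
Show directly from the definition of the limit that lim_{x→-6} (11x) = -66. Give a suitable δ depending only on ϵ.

δ = ϵ/11

Suppose ϵ > 0. We need δ > 0 so that 0 < |x + 6| < δ implies |(11x) + 66| < ϵ.
|(11x) + 66| = |11x + 66| = 11|x + 6|.
Thus it suffices that |x + 6| < ϵ/11.
Choosing δ = ϵ/11 gives |(11x) + 66| = 11|x + 6| < ϵ whenever |x + 6| < δ.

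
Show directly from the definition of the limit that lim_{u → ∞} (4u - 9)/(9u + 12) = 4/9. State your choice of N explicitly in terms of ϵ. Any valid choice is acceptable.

N = (43/27)/ϵ

Fix ϵ > 0. We seek N > 0 such that u > N implies |(4u - 9)/(9u + 12) − (4/9)| < ϵ.
(4u - 9)/(9u + 12) − (4/9) = (9(4u - 9) − 4(9u + 12)) / (9(9u + 12)) = -129/(9(9u + 12)).
For u > 0 we have 9u + 12 > 9u, so |(4u - 9)/(9u + 12) − (4/9)| = 129/(9(9u + 12)) < 129/(9·9u) = (43/27)/u.
Thus |(4u - 9)/(9u + 12) − (4/9)| < ϵ whenever u > (43/27)/ϵ.
Take N = (43/27)/ϵ. If u > N then |(4u - 9)/(9u + 12) − (4/9)| < (43/27)/u < ϵ.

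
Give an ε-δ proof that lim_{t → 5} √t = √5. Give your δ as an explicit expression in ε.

δ = min(5, √5·ε)

Let ε > 0 be given. We want δ > 0 such that 0 < |t − 5| < δ implies |√t − √5| < ε.
Multiplying by the conjugate, |√t − √5| = |t − 5|/(√t + √5).
Restrict δ ≤ 5 so that |t − 5| < 5 forces t > 0, and then √t + √5 > √5.
Hence |√t − √5| < |t − 5|/√5, which is < ε once |t − 5| < √5·ε.
Take δ = min(5, √5·ε). If 0 < |t − 5| < δ then t > 0 and |√t − √5| < |t − 5|/√5 < ε.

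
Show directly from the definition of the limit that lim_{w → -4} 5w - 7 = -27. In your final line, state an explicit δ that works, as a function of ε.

Fix ε > 0. We need δ > 0 so that 0 < |w + 4| < δ implies |(5w - 7) + 27| < ε.
|(5w - 7) + 27| = |5w + 20| = 5|w + 4|.
So 5|w + 4| < ε exactly when |w + 4| < ε/5.
Choosing δ = ε/5 gives |(5w - 7) + 27| = 5|w + 4| < ε whenever |w + 4| < δ.

δ = ε/5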